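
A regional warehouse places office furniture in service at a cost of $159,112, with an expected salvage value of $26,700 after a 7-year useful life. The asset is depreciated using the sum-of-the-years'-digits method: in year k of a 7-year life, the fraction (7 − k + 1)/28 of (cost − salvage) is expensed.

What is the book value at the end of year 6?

Depreciable base = $159,112 − $26,700 = $132,412.
Sum of the years' digits = 7+6+5+4+3+2+1 = 28.
Year 1: $132,412 × 7/28 = $33,103. Book value $126,009.
Year 2: $132,412 × 6/28 = $28,374. Book value $97,635.
Year 3: $132,412 × 5/28 = $23,645. Book value $73,990.
Year 4: $132,412 × 4/28 = $18,916. Book value $55,074.
Year 5: $132,412 × 3/28 = $14,187. Book value $40,887.
Year 6: $132,412 × 2/28 = $9,458. Book value $31,429.

$31,429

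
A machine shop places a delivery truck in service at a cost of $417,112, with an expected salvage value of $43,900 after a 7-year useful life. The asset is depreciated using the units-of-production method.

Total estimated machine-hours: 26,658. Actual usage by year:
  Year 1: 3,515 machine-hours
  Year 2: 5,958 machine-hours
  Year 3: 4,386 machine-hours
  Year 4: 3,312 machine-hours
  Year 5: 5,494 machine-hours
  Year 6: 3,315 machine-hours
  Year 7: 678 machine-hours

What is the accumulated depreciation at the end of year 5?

$317,310

Depreciable base = $417,112 − $43,900 = $373,212.
Rate = $373,212 / 26,658 machine-hours = $14 per machine-hour.
Year 1: 3,515 × $14 = $49,210. Book value $367,902.
Year 2: 5,958 × $14 = $83,412. Book value $284,490.
Year 3: 4,386 × $14 = $61,404. Book value $223,086.
Year 4: 3,312 × $14 = $46,368. Book value $176,718.
Year 5: 5,494 × $14 = $76,916. Book value $99,802.
Accumulated through year 5 = $417,112 − $99,802 = $317,310.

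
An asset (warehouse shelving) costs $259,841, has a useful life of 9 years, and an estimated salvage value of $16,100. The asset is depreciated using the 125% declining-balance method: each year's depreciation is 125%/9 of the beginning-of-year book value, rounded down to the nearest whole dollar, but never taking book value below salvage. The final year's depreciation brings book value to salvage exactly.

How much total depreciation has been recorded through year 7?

$168,612

Depreciable base = $259,841 − $16,100 = $243,741.
Year 1: ⌊$259,841 × 125%/9⌋ = $36,089. Book value $223,752.
Year 2: ⌊$223,752 × 125%/9⌋ = $31,076. Book value $192,676.
Year 3: ⌊$192,676 × 125%/9⌋ = $26,760. Book value $165,916.
Year 4: ⌊$165,916 × 125%/9⌋ = $23,043. Book value $142,873.
Year 5: ⌊$142,873 × 125%/9⌋ = $19,843. Book value $123,030.
Year 6: ⌊$123,030 × 125%/9⌋ = $17,087. Book value $105,943.
Year 7: ⌊$105,943 × 125%/9⌋ = $14,714. Book value $91,229.
Accumulated through year 7 = $259,841 − $91,229 = $168,612.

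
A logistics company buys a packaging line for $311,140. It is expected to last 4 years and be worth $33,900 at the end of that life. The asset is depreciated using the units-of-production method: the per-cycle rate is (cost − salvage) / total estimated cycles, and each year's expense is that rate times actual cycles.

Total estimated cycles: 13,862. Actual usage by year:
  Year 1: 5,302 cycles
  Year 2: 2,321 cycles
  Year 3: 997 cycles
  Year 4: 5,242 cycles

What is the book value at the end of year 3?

Depreciable base = $311,140 − $33,900 = $277,240.
Rate = $277,240 / 13,862 cycles = $20 per cycle.
Year 1: 5,302 × $20 = $106,040. Book value $205,100.
Year 2: 2,321 × $20 = $46,420. Book value $158,680.
Year 3: 997 × $20 = $19,940. Book value $138,740.

$138,740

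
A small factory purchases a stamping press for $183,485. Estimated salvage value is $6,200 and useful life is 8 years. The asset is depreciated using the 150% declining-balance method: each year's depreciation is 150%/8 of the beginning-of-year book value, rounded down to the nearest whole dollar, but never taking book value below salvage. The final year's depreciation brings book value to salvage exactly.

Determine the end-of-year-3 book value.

$98,419

Depreciable base = $183,485 − $6,200 = $177,285.
Year 1: ⌊$183,485 × 150%/8⌋ = $34,403. Book value $149,082.
Year 2: ⌊$149,082 × 150%/8⌋ = $27,952. Book value $121,130.
Year 3: ⌊$121,130 × 150%/8⌋ = $22,711. Book value $98,419.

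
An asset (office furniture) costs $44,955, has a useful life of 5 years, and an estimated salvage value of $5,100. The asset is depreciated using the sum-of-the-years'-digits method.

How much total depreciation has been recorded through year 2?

Depreciable base = $44,955 − $5,100 = $39,855.
Sum of the years' digits = 5+4+3+2+1 = 15.
Year 1: $39,855 × 5/15 = $13,285. Book value $31,670.
Year 2: $39,855 × 4/15 = $10,628. Book value $21,042.
Accumulated through year 2 = $44,955 − $21,042 = $23,913.

$23,913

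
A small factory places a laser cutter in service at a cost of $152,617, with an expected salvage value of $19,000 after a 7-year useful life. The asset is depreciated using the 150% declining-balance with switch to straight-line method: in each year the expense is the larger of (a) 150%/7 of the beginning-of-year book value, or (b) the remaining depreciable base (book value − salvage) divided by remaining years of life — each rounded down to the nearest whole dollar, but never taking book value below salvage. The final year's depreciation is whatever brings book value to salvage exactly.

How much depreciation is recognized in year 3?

Depreciable base = $152,617 − $19,000 = $133,617.
Year 1: DB = ⌊$152,617 × 150%/7⌋ = $32,703; SL = ⌊$133,617/7⌋ = $19,088 → take DB $32,703. Book value $119,914.
Year 2: DB = ⌊$119,914 × 150%/7⌋ = $25,695; SL = ⌊$100,914/6⌋ = $16,819 → take DB $25,695. Book value $94,219.
Year 3: DB = ⌊$94,219 × 150%/7⌋ = $20,189; SL = ⌊$75,219/5⌋ = $15,043 → take DB $20,189. Book value $74,030.

$20,189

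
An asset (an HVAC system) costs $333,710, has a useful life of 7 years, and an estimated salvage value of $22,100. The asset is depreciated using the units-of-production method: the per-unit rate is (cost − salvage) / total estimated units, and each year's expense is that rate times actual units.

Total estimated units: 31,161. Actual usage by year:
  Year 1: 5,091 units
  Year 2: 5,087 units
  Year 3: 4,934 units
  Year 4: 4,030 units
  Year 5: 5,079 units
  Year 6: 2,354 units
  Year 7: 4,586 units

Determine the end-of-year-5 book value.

Depreciable base = $333,710 − $22,100 = $311,610.
Rate = $311,610 / 31,161 units = $10 per unit.
Year 1: 5,091 × $10 = $50,910. Book value $282,800.
Year 2: 5,087 × $10 = $50,870. Book value $231,930.
Year 3: 4,934 × $10 = $49,340. Book value $182,590.
Year 4: 4,030 × $10 = $40,300. Book value $142,290.
Year 5: 5,079 × $10 = $50,790. Book value $91,500.

$91,500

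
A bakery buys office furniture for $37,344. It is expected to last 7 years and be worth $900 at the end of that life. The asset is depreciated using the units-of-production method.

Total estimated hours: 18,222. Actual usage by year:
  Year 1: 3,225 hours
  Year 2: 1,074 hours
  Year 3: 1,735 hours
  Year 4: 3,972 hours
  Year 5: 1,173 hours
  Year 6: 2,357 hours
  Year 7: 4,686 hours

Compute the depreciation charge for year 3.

$3,470

Depreciable base = $37,344 − $900 = $36,444.
Rate = $36,444 / 18,222 hours = $2 per hour.
Year 1: 3,225 × $2 = $6,450. Book value $30,894.
Year 2: 1,074 × $2 = $2,148. Book value $28,746.
Year 3: 1,735 × $2 = $3,470. Book value $25,276.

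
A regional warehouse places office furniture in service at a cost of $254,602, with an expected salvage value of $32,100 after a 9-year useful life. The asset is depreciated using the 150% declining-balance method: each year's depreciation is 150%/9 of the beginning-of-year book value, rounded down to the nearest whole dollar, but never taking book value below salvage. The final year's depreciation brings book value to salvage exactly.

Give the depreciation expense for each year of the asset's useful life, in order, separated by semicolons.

$42,433; $35,361; $29,468; $24,556; $20,464; $17,053; $14,211; $11,842; $27,114

Depreciable base = $254,602 − $32,100 = $222,502.
Year 1: ⌊$254,602 × 150%/9⌋ = $42,433. Book value $212,169.
Year 2: ⌊$212,169 × 150%/9⌋ = $35,361. Book value $176,808.
Year 3: ⌊$176,808 × 150%/9⌋ = $29,468. Book value $147,340.
Year 4: ⌊$147,340 × 150%/9⌋ = $24,556. Book value $122,784.
Year 5: ⌊$122,784 × 150%/9⌋ = $20,464. Book value $102,320.
Year 6: ⌊$102,320 × 150%/9⌋ = $17,053. Book value $85,267.
Year 7: ⌊$85,267 × 150%/9⌋ = $14,211. Book value $71,056.
Year 8: ⌊$71,056 × 150%/9⌋ = $11,842. Book value $59,214.
Year 9 (final): $59,214 − $32,100 = $27,114. Book value $32,100.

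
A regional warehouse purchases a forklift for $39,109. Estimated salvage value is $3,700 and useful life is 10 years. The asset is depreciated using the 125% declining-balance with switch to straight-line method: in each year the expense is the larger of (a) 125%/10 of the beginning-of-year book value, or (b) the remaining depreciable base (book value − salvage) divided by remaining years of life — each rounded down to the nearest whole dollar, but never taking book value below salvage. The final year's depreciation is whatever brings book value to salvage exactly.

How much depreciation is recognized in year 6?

Depreciable base = $39,109 − $3,700 = $35,409.
Year 1: DB = ⌊$39,109 × 125%/10⌋ = $4,888; SL = ⌊$35,409/10⌋ = $3,540 → take DB $4,888. Book value $34,221.
Year 2: DB = ⌊$34,221 × 125%/10⌋ = $4,277; SL = ⌊$30,521/9⌋ = $3,391 → take DB $4,277. Book value $29,944.
Year 3: DB = ⌊$29,944 × 125%/10⌋ = $3,743; SL = ⌊$26,244/8⌋ = $3,280 → take DB $3,743. Book value $26,201.
Year 4: DB = ⌊$26,201 × 125%/10⌋ = $3,275; SL = ⌊$22,501/7⌋ = $3,214 → take DB $3,275. Book value $22,926.
Year 5: DB = ⌊$22,926 × 125%/10⌋ = $2,865; SL = ⌊$19,226/6⌋ = $3,204 → take SL $3,204. Book value $19,722.
Year 6: DB = ⌊$19,722 × 125%/10⌋ = $2,465; SL = ⌊$16,022/5⌋ = $3,204 → take SL $3,204. Book value $16,518.

$3,204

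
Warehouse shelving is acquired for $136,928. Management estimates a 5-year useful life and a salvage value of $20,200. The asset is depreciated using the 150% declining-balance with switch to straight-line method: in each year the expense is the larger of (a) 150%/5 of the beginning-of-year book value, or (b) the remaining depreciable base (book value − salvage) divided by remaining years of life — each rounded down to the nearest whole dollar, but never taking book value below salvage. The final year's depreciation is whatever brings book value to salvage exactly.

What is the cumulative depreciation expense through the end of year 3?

$89,961

Depreciable base = $136,928 − $20,200 = $116,728.
Year 1: DB = ⌊$136,928 × 150%/5⌋ = $41,078; SL = ⌊$116,728/5⌋ = $23,345 → take DB $41,078. Book value $95,850.
Year 2: DB = ⌊$95,850 × 150%/5⌋ = $28,755; SL = ⌊$75,650/4⌋ = $18,912 → take DB $28,755. Book value $67,095.
Year 3: DB = ⌊$67,095 × 150%/5⌋ = $20,128; SL = ⌊$46,895/3⌋ = $15,631 → take DB $20,128. Book value $46,967.
Accumulated through year 3 = $136,928 − $46,967 = $89,961.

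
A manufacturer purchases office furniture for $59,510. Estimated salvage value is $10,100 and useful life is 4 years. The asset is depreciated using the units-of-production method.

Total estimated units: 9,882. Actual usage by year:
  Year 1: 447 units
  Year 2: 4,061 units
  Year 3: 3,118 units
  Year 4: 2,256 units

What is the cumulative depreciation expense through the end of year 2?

$22,540

Depreciable base = $59,510 − $10,100 = $49,410.
Rate = $49,410 / 9,882 units = $5 per unit.
Year 1: 447 × $5 = $2,235. Book value $57,275.
Year 2: 4,061 × $5 = $20,305. Book value $36,970.
Accumulated through year 2 = $59,510 − $36,970 = $22,540.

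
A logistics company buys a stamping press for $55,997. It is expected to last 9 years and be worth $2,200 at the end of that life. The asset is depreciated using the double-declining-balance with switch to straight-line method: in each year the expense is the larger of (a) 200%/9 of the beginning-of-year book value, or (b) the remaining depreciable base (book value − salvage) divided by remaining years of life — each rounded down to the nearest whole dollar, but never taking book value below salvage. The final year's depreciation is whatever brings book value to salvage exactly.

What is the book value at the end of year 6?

$12,397

Depreciable base = $55,997 − $2,200 = $53,797.
Year 1: DB = ⌊$55,997 × 200%/9⌋ = $12,443; SL = ⌊$53,797/9⌋ = $5,977 → take DB $12,443. Book value $43,554.
Year 2: DB = ⌊$43,554 × 200%/9⌋ = $9,678; SL = ⌊$41,354/8⌋ = $5,169 → take DB $9,678. Book value $33,876.
Year 3: DB = ⌊$33,876 × 200%/9⌋ = $7,528; SL = ⌊$31,676/7⌋ = $4,525 → take DB $7,528. Book value $26,348.
Year 4: DB = ⌊$26,348 × 200%/9⌋ = $5,855; SL = ⌊$24,148/6⌋ = $4,024 → take DB $5,855. Book value $20,493.
Year 5: DB = ⌊$20,493 × 200%/9⌋ = $4,554; SL = ⌊$18,293/5⌋ = $3,658 → take DB $4,554. Book value $15,939.
Year 6: DB = ⌊$15,939 × 200%/9⌋ = $3,542; SL = ⌊$13,739/4⌋ = $3,434 → take DB $3,542. Book value $12,397.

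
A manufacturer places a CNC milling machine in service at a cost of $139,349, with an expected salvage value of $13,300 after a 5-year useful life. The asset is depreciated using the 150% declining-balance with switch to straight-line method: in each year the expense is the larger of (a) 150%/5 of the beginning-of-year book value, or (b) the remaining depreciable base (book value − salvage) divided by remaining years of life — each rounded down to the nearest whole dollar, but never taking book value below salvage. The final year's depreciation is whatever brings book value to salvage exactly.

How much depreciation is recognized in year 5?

Depreciable base = $139,349 − $13,300 = $126,049.
Year 1: DB = ⌊$139,349 × 150%/5⌋ = $41,804; SL = ⌊$126,049/5⌋ = $25,209 → take DB $41,804. Book value $97,545.
Year 2: DB = ⌊$97,545 × 150%/5⌋ = $29,263; SL = ⌊$84,245/4⌋ = $21,061 → take DB $29,263. Book value $68,282.
Year 3: DB = ⌊$68,282 × 150%/5⌋ = $20,484; SL = ⌊$54,982/3⌋ = $18,327 → take DB $20,484. Book value $47,798.
Year 4: DB = ⌊$47,798 × 150%/5⌋ = $14,339; SL = ⌊$34,498/2⌋ = $17,249 → take SL $17,249. Book value $30,549.
Year 5 (final): $30,549 − $13,300 = $17,249. Book value $13,300.

$17,249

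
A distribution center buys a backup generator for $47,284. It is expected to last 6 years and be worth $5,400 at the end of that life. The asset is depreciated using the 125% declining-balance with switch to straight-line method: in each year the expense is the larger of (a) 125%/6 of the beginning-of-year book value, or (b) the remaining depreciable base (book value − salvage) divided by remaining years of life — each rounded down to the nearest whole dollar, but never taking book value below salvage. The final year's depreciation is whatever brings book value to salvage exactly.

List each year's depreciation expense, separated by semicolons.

$9,850; $7,798; $6,174; $6,020; $6,021; $6,021

Depreciable base = $47,284 − $5,400 = $41,884.
Year 1: DB = ⌊$47,284 × 125%/6⌋ = $9,850; SL = ⌊$41,884/6⌋ = $6,980 → take DB $9,850. Book value $37,434.
Year 2: DB = ⌊$37,434 × 125%/6⌋ = $7,798; SL = ⌊$32,034/5⌋ = $6,406 → take DB $7,798. Book value $29,636.
Year 3: DB = ⌊$29,636 × 125%/6⌋ = $6,174; SL = ⌊$24,236/4⌋ = $6,059 → take DB $6,174. Book value $23,462.
Year 4: DB = ⌊$23,462 × 125%/6⌋ = $4,887; SL = ⌊$18,062/3⌋ = $6,020 → take SL $6,020. Book value $17,442.
Year 5: DB = ⌊$17,442 × 125%/6⌋ = $3,633; SL = ⌊$12,042/2⌋ = $6,021 → take SL $6,021. Book value $11,421.
Year 6 (final): $11,421 − $5,400 = $6,021. Book value $5,400.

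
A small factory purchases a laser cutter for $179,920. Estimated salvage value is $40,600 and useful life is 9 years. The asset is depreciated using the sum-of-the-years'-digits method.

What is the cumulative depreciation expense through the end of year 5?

Depreciable base = $179,920 − $40,600 = $139,320.
Sum of the years' digits = 9+8+7+6+5+4+3+2+1 = 45.
Year 1: $139,320 × 9/45 = $27,864. Book value $152,056.
Year 2: $139,320 × 8/45 = $24,768. Book value $127,288.
Year 3: $139,320 × 7/45 = $21,672. Book value $105,616.
Year 4: $139,320 × 6/45 = $18,576. Book value $87,040.
Year 5: $139,320 × 5/45 = $15,480. Book value $71,560.
Accumulated through year 5 = $179,920 − $71,560 = $108,360.

$108,360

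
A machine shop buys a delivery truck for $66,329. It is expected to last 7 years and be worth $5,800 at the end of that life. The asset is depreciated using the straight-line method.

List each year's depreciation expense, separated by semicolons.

$8,647; $8,647; $8,647; $8,647; $8,647; $8,647; $8,647

Depreciable base = $66,329 − $5,800 = $60,529.
Annual expense = $60,529 / 7 = $8,647.
End of year 1: book value $57,682.
End of year 2: book value $49,035.
End of year 3: book value $40,388.
End of year 4: book value $31,741.
End of year 5: book value $23,094.
End of year 6: book value $14,447.
End of year 7: book value $5,800.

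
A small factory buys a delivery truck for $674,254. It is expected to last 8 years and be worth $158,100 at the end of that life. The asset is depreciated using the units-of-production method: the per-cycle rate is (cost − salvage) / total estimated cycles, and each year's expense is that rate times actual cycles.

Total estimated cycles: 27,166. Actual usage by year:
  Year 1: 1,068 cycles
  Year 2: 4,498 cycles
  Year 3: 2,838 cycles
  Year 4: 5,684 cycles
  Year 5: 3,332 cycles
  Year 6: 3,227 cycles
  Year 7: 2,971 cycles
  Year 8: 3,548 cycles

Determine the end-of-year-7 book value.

Depreciable base = $674,254 − $158,100 = $516,154.
Rate = $516,154 / 27,166 cycles = $19 per cycle.
Year 1: 1,068 × $19 = $20,292. Book value $653,962.
Year 2: 4,498 × $19 = $85,462. Book value $568,500.
Year 3: 2,838 × $19 = $53,922. Book value $514,578.
Year 4: 5,684 × $19 = $107,996. Book value $406,582.
Year 5: 3,332 × $19 = $63,308. Book value $343,274.
Year 6: 3,227 × $19 = $61,313. Book value $281,961.
Year 7: 2,971 × $19 = $56,449. Book value $225,512.

$225,512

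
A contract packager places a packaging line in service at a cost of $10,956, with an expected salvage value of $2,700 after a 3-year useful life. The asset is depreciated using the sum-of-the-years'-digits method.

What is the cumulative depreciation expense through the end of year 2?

$6,880

Depreciable base = $10,956 − $2,700 = $8,256.
Sum of the years' digits = 3+2+1 = 6.
Year 1: $8,256 × 3/6 = $4,128. Book value $6,828.
Year 2: $8,256 × 2/6 = $2,752. Book value $4,076.
Accumulated through year 2 = $10,956 − $4,076 = $6,880.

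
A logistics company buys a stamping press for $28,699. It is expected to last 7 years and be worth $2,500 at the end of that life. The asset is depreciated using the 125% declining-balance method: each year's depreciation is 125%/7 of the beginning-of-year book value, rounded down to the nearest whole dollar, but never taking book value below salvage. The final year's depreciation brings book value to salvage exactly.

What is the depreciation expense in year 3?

$3,458

Depreciable base = $28,699 − $2,500 = $26,199.
Year 1: ⌊$28,699 × 125%/7⌋ = $5,124. Book value $23,575.
Year 2: ⌊$23,575 × 125%/7⌋ = $4,209. Book value $19,366.
Year 3: ⌊$19,366 × 125%/7⌋ = $3,458. Book value $15,908.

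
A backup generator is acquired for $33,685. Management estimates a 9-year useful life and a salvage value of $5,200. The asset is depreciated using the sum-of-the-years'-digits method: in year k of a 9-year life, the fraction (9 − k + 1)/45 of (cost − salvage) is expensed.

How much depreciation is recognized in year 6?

Depreciable base = $33,685 − $5,200 = $28,485.
Sum of the years' digits = 9+8+7+6+5+4+3+2+1 = 45.
Year 1: $28,485 × 9/45 = $5,697. Book value $27,988.
Year 2: $28,485 × 8/45 = $5,064. Book value $22,924.
Year 3: $28,485 × 7/45 = $4,431. Book value $18,493.
Year 4: $28,485 × 6/45 = $3,798. Book value $14,695.
Year 5: $28,485 × 5/45 = $3,165. Book value $11,530.
Year 6: $28,485 × 4/45 = $2,532. Book value $8,998.

$2,532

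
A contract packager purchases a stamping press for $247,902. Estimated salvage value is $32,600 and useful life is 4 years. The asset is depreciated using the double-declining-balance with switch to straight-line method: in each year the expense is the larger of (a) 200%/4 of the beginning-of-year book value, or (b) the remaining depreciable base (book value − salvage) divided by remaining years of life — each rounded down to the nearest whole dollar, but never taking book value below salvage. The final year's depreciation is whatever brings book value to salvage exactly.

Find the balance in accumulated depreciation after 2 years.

$185,926

Depreciable base = $247,902 − $32,600 = $215,302.
Year 1: DB = ⌊$247,902 × 200%/4⌋ = $123,951; SL = ⌊$215,302/4⌋ = $53,825 → take DB $123,951. Book value $123,951.
Year 2: DB = ⌊$123,951 × 200%/4⌋ = $61,975; SL = ⌊$91,351/3⌋ = $30,450 → take DB $61,975. Book value $61,976.
Accumulated through year 2 = $247,902 − $61,976 = $185,926.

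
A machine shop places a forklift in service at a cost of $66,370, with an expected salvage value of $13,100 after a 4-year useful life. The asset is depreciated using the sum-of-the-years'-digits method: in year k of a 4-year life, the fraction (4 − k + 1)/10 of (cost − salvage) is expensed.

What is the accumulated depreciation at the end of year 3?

Depreciable base = $66,370 − $13,100 = $53,270.
Sum of the years' digits = 4+3+2+1 = 10.
Year 1: $53,270 × 4/10 = $21,308. Book value $45,062.
Year 2: $53,270 × 3/10 = $15,981. Book value $29,081.
Year 3: $53,270 × 2/10 = $10,654. Book value $18,427.
Accumulated through year 3 = $66,370 − $18,427 = $47,943.

$47,943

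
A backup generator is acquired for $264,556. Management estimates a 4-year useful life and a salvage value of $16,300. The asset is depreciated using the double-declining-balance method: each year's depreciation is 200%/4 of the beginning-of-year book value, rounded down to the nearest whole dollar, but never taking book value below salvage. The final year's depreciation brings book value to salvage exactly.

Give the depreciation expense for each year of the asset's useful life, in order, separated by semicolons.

Depreciable base = $264,556 − $16,300 = $248,256.
Year 1: ⌊$264,556 × 200%/4⌋ = $132,278. Book value $132,278.
Year 2: ⌊$132,278 × 200%/4⌋ = $66,139. Book value $66,139.
Year 3: ⌊$66,139 × 200%/4⌋ = $33,069. Book value $33,070.
Year 4 (final): $33,070 − $16,300 = $16,770. Book value $16,300.

$132,278; $66,139; $33,069; $16,770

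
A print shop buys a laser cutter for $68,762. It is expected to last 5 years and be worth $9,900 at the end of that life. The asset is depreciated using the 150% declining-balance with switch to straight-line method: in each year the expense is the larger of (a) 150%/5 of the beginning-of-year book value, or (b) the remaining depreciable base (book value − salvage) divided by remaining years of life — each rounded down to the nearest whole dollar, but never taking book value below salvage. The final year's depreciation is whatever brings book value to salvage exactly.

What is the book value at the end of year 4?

$16,511

Depreciable base = $68,762 − $9,900 = $58,862.
Year 1: DB = ⌊$68,762 × 150%/5⌋ = $20,628; SL = ⌊$58,862/5⌋ = $11,772 → take DB $20,628. Book value $48,134.
Year 2: DB = ⌊$48,134 × 150%/5⌋ = $14,440; SL = ⌊$38,234/4⌋ = $9,558 → take DB $14,440. Book value $33,694.
Year 3: DB = ⌊$33,694 × 150%/5⌋ = $10,108; SL = ⌊$23,794/3⌋ = $7,931 → take DB $10,108. Book value $23,586.
Year 4: DB = ⌊$23,586 × 150%/5⌋ = $7,075; SL = ⌊$13,686/2⌋ = $6,843 → take DB $7,075. Book value $16,511.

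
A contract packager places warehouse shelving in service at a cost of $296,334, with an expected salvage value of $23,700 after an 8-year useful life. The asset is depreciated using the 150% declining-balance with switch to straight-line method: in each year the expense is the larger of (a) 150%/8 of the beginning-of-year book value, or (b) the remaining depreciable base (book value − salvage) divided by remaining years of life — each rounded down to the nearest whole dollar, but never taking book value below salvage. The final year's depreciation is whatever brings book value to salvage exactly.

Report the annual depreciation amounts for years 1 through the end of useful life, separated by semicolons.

Depreciable base = $296,334 − $23,700 = $272,634.
Year 1: DB = ⌊$296,334 × 150%/8⌋ = $55,562; SL = ⌊$272,634/8⌋ = $34,079 → take DB $55,562. Book value $240,772.
Year 2: DB = ⌊$240,772 × 150%/8⌋ = $45,144; SL = ⌊$217,072/7⌋ = $31,010 → take DB $45,144. Book value $195,628.
Year 3: DB = ⌊$195,628 × 150%/8⌋ = $36,680; SL = ⌊$171,928/6⌋ = $28,654 → take DB $36,680. Book value $158,948.
Year 4: DB = ⌊$158,948 × 150%/8⌋ = $29,802; SL = ⌊$135,248/5⌋ = $27,049 → take DB $29,802. Book value $129,146.
Year 5: DB = ⌊$129,146 × 150%/8⌋ = $24,214; SL = ⌊$105,446/4⌋ = $26,361 → take SL $26,361. Book value $102,785.
Year 6: DB = ⌊$102,785 × 150%/8⌋ = $19,272; SL = ⌊$79,085/3⌋ = $26,361 → take SL $26,361. Book value $76,424.
Year 7: DB = ⌊$76,424 × 150%/8⌋ = $14,329; SL = ⌊$52,724/2⌋ = $26,362 → take SL $26,362. Book value $50,062.
Year 8 (final): $50,062 − $23,700 = $26,362. Book value $23,700.

$55,562; $45,144; $36,680; $29,802; $26,361; $26,361; $26,362; $26,362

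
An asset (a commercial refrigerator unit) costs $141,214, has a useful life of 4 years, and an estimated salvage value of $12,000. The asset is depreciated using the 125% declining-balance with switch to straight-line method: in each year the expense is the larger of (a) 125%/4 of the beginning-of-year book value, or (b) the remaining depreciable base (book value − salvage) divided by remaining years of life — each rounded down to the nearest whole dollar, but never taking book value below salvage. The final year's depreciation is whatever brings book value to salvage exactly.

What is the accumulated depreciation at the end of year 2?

Depreciable base = $141,214 − $12,000 = $129,214.
Year 1: DB = ⌊$141,214 × 125%/4⌋ = $44,129; SL = ⌊$129,214/4⌋ = $32,303 → take DB $44,129. Book value $97,085.
Year 2: DB = ⌊$97,085 × 125%/4⌋ = $30,339; SL = ⌊$85,085/3⌋ = $28,361 → take DB $30,339. Book value $66,746.
Accumulated through year 2 = $141,214 − $66,746 = $74,468.

$74,468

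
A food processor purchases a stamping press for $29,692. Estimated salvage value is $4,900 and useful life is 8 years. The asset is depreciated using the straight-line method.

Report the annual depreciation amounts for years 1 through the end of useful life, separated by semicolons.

$3,099; $3,099; $3,099; $3,099; $3,099; $3,099; $3,099; $3,099

Depreciable base = $29,692 − $4,900 = $24,792.
Annual expense = $24,792 / 8 = $3,099.
End of year 1: book value $26,593.
End of year 2: book value $23,494.
End of year 3: book value $20,395.
End of year 4: book value $17,296.
End of year 5: book value $14,197.
End of year 6: book value $11,098.
End of year 7: book value $7,999.
End of year 8: book value $4,900.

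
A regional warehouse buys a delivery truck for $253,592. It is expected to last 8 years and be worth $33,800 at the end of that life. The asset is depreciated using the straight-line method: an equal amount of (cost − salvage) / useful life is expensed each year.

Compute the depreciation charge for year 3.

$27,474

Depreciable base = $253,592 − $33,800 = $219,792.
Annual expense = $219,792 / 8 = $27,474.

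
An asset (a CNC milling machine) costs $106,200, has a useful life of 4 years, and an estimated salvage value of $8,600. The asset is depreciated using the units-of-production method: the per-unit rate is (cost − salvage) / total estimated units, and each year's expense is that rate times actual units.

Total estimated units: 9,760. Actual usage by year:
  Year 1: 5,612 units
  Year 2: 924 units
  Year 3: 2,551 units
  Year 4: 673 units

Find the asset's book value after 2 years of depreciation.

$40,840

Depreciable base = $106,200 − $8,600 = $97,600.
Rate = $97,600 / 9,760 units = $10 per unit.
Year 1: 5,612 × $10 = $56,120. Book value $50,080.
Year 2: 924 × $10 = $9,240. Book value $40,840.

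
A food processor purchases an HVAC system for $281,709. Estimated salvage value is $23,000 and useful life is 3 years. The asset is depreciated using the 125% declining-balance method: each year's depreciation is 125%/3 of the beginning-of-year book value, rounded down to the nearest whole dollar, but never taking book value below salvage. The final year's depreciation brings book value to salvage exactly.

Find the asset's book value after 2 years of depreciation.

$95,860

Depreciable base = $281,709 − $23,000 = $258,709.
Year 1: ⌊$281,709 × 125%/3⌋ = $117,378. Book value $164,331.
Year 2: ⌊$164,331 × 125%/3⌋ = $68,471. Book value $95,860.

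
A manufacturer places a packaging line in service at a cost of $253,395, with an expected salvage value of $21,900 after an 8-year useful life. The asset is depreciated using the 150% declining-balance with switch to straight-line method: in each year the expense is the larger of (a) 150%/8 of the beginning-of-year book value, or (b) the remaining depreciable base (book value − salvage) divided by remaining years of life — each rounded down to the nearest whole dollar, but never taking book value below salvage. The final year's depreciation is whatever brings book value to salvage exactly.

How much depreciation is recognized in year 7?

$22,133

Depreciable base = $253,395 − $21,900 = $231,495.
Year 1: DB = ⌊$253,395 × 150%/8⌋ = $47,511; SL = ⌊$231,495/8⌋ = $28,936 → take DB $47,511. Book value $205,884.
Year 2: DB = ⌊$205,884 × 150%/8⌋ = $38,603; SL = ⌊$183,984/7⌋ = $26,283 → take DB $38,603. Book value $167,281.
Year 3: DB = ⌊$167,281 × 150%/8⌋ = $31,365; SL = ⌊$145,381/6⌋ = $24,230 → take DB $31,365. Book value $135,916.
Year 4: DB = ⌊$135,916 × 150%/8⌋ = $25,484; SL = ⌊$114,016/5⌋ = $22,803 → take DB $25,484. Book value $110,432.
Year 5: DB = ⌊$110,432 × 150%/8⌋ = $20,706; SL = ⌊$88,532/4⌋ = $22,133 → take SL $22,133. Book value $88,299.
Year 6: DB = ⌊$88,299 × 150%/8⌋ = $16,556; SL = ⌊$66,399/3⌋ = $22,133 → take SL $22,133. Book value $66,166.
Year 7: DB = ⌊$66,166 × 150%/8⌋ = $12,406; SL = ⌊$44,266/2⌋ = $22,133 → take SL $22,133. Book value $44,033.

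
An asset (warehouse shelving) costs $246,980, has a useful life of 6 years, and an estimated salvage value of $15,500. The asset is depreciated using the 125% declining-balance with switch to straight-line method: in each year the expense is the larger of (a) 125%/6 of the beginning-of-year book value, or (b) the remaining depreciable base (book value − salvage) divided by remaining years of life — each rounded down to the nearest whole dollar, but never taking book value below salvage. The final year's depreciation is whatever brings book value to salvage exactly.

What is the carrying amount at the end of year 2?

Depreciable base = $246,980 − $15,500 = $231,480.
Year 1: DB = ⌊$246,980 × 125%/6⌋ = $51,454; SL = ⌊$231,480/6⌋ = $38,580 → take DB $51,454. Book value $195,526.
Year 2: DB = ⌊$195,526 × 125%/6⌋ = $40,734; SL = ⌊$180,026/5⌋ = $36,005 → take DB $40,734. Book value $154,792.

$154,792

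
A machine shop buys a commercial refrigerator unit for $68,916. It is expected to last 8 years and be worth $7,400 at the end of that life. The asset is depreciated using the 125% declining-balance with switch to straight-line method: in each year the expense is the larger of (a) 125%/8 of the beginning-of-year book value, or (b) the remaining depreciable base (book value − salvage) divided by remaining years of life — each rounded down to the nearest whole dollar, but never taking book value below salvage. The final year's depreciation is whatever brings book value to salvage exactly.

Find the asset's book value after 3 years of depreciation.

Depreciable base = $68,916 − $7,400 = $61,516.
Year 1: DB = ⌊$68,916 × 125%/8⌋ = $10,768; SL = ⌊$61,516/8⌋ = $7,689 → take DB $10,768. Book value $58,148.
Year 2: DB = ⌊$58,148 × 125%/8⌋ = $9,085; SL = ⌊$50,748/7⌋ = $7,249 → take DB $9,085. Book value $49,063.
Year 3: DB = ⌊$49,063 × 125%/8⌋ = $7,666; SL = ⌊$41,663/6⌋ = $6,943 → take DB $7,666. Book value $41,397.

$41,397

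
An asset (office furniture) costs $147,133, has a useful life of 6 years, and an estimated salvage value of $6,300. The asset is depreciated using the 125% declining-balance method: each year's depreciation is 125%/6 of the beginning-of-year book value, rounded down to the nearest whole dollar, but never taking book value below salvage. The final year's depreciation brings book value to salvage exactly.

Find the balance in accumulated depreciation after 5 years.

Depreciable base = $147,133 − $6,300 = $140,833.
Year 1: ⌊$147,133 × 125%/6⌋ = $30,652. Book value $116,481.
Year 2: ⌊$116,481 × 125%/6⌋ = $24,266. Book value $92,215.
Year 3: ⌊$92,215 × 125%/6⌋ = $19,211. Book value $73,004.
Year 4: ⌊$73,004 × 125%/6⌋ = $15,209. Book value $57,795.
Year 5: ⌊$57,795 × 125%/6⌋ = $12,040. Book value $45,755.
Accumulated through year 5 = $147,133 − $45,755 = $101,378.

$101,378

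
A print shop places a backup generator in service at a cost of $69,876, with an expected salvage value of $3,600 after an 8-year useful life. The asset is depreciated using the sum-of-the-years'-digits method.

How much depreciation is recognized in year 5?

$7,364

Depreciable base = $69,876 − $3,600 = $66,276.
Sum of the years' digits = 8+7+6+5+4+3+2+1 = 36.
Year 1: $66,276 × 8/36 = $14,728. Book value $55,148.
Year 2: $66,276 × 7/36 = $12,887. Book value $42,261.
Year 3: $66,276 × 6/36 = $11,046. Book value $31,215.
Year 4: $66,276 × 5/36 = $9,205. Book value $22,010.
Year 5: $66,276 × 4/36 = $7,364. Book value $14,646.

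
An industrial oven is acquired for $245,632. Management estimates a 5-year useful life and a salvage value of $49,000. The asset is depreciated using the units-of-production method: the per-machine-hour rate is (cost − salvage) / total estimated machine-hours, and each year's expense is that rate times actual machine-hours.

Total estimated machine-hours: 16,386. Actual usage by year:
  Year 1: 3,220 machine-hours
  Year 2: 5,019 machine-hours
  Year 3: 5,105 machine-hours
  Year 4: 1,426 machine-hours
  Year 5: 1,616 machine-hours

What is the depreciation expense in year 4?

$17,112

Depreciable base = $245,632 − $49,000 = $196,632.
Rate = $196,632 / 16,386 machine-hours = $12 per machine-hour.
Year 1: 3,220 × $12 = $38,640. Book value $206,992.
Year 2: 5,019 × $12 = $60,228. Book value $146,764.
Year 3: 5,105 × $12 = $61,260. Book value $85,504.
Year 4: 1,426 × $12 = $17,112. Book value $68,392.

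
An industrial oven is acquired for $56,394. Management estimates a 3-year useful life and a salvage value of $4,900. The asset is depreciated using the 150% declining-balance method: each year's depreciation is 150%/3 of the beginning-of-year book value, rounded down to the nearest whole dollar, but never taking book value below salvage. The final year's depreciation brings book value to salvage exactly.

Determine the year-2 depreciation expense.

$14,098

Depreciable base = $56,394 − $4,900 = $51,494.
Year 1: ⌊$56,394 × 150%/3⌋ = $28,197. Book value $28,197.
Year 2: ⌊$28,197 × 150%/3⌋ = $14,098. Book value $14,099.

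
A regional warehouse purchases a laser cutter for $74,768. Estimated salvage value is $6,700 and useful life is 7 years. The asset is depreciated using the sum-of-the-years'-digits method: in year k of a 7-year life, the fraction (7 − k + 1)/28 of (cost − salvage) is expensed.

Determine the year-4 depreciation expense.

Depreciable base = $74,768 − $6,700 = $68,068.
Sum of the years' digits = 7+6+5+4+3+2+1 = 28.
Year 1: $68,068 × 7/28 = $17,017. Book value $57,751.
Year 2: $68,068 × 6/28 = $14,586. Book value $43,165.
Year 3: $68,068 × 5/28 = $12,155. Book value $31,010.
Year 4: $68,068 × 4/28 = $9,724. Book value $21,286.

$9,724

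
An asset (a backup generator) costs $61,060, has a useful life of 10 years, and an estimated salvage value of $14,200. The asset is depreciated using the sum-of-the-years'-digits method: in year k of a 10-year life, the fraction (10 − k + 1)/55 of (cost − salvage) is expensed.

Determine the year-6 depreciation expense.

Depreciable base = $61,060 − $14,200 = $46,860.
Sum of the years' digits = 10+9+8+7+6+5+4+3+2+1 = 55.
Year 1: $46,860 × 10/55 = $8,520. Book value $52,540.
Year 2: $46,860 × 9/55 = $7,668. Book value $44,872.
Year 3: $46,860 × 8/55 = $6,816. Book value $38,056.
Year 4: $46,860 × 7/55 = $5,964. Book value $32,092.
Year 5: $46,860 × 6/55 = $5,112. Book value $26,980.
Year 6: $46,860 × 5/55 = $4,260. Book value $22,720.

$4,260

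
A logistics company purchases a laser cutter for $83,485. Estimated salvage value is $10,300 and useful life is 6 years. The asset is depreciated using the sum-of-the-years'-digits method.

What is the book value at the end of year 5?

$13,785

Depreciable base = $83,485 − $10,300 = $73,185.
Sum of the years' digits = 6+5+4+3+2+1 = 21.
Year 1: $73,185 × 6/21 = $20,910. Book value $62,575.
Year 2: $73,185 × 5/21 = $17,425. Book value $45,150.
Year 3: $73,185 × 4/21 = $13,940. Book value $31,210.
Year 4: $73,185 × 3/21 = $10,455. Book value $20,755.
Year 5: $73,185 × 2/21 = $6,970. Book value $13,785.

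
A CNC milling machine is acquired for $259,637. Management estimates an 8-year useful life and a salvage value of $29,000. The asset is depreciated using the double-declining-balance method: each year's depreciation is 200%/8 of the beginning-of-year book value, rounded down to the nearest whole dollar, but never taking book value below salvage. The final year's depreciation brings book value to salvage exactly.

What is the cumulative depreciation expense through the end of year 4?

$177,485

Depreciable base = $259,637 − $29,000 = $230,637.
Year 1: ⌊$259,637 × 200%/8⌋ = $64,909. Book value $194,728.
Year 2: ⌊$194,728 × 200%/8⌋ = $48,682. Book value $146,046.
Year 3: ⌊$146,046 × 200%/8⌋ = $36,511. Book value $109,535.
Year 4: ⌊$109,535 × 200%/8⌋ = $27,383. Book value $82,152.
Accumulated through year 4 = $259,637 − $82,152 = $177,485.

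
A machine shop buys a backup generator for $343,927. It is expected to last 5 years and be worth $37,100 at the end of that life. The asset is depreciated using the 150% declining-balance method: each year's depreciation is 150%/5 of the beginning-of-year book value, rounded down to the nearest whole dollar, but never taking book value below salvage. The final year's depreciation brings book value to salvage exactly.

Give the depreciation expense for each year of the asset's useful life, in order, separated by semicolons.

$103,178; $72,224; $50,557; $35,390; $45,478

Depreciable base = $343,927 − $37,100 = $306,827.
Year 1: ⌊$343,927 × 150%/5⌋ = $103,178. Book value $240,749.
Year 2: ⌊$240,749 × 150%/5⌋ = $72,224. Book value $168,525.
Year 3: ⌊$168,525 × 150%/5⌋ = $50,557. Book value $117,968.
Year 4: ⌊$117,968 × 150%/5⌋ = $35,390. Book value $82,578.
Year 5 (final): $82,578 − $37,100 = $45,478. Book value $37,100.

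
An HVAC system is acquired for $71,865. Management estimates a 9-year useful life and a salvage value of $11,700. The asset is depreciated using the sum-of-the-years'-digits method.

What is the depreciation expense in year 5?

$6,685

Depreciable base = $71,865 − $11,700 = $60,165.
Sum of the years' digits = 9+8+7+6+5+4+3+2+1 = 45.
Year 1: $60,165 × 9/45 = $12,033. Book value $59,832.
Year 2: $60,165 × 8/45 = $10,696. Book value $49,136.
Year 3: $60,165 × 7/45 = $9,359. Book value $39,777.
Year 4: $60,165 × 6/45 = $8,022. Book value $31,755.
Year 5: $60,165 × 5/45 = $6,685. Book value $25,070.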